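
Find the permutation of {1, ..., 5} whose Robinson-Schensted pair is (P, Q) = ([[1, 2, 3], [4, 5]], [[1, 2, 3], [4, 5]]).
1 4 5 2 3

Reverse the RSK construction: for i from n down to 1, find the cell of Q containing i, remove the entry at that cell from P, and reverse-bump it up through P; the value ejected from row 1 is w(i).

Step i=5: Q has 5 at row 2, column 2; remove 5 from row 2 of P and reverse-bump: 5 enters row 1 and ejects 3. So w(5) = 3. P is now [[1, 2, 5], [4]].
Step i=4: Q has 4 at row 2, column 1; remove 4 from row 2 of P and reverse-bump: 4 enters row 1 and ejects 2. So w(4) = 2. P is now [[1, 4, 5]].
Step i=3: Q has 3 at row 1, column 3; remove that cell from P, ejecting 5. So w(3) = 5. P is now [[1, 4]].
Step i=2: Q has 2 at row 1, column 2; remove that cell from P, ejecting 4. So w(2) = 4. P is now [[1]].
Step i=1: Q has 1 at row 1, column 1; remove that cell from P, ejecting 1. So w(1) = 1. P is now [].

So w = 1 4 5 2 3.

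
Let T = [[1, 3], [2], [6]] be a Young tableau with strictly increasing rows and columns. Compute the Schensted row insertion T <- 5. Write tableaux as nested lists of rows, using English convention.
5 is larger than every entry of row 1, so it is appended to row 1. The new tableau is [[1, 3, 5], [2], [6]].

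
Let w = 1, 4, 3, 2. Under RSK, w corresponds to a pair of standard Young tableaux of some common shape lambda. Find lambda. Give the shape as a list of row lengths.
RSK row insertion gives P = [[1, 2], [3], [4]], which has shape [2, 1, 1].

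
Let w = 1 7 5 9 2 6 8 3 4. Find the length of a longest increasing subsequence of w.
4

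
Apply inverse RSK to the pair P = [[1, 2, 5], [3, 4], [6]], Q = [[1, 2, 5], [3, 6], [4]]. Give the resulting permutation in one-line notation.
Reverse the RSK construction: for i from n down to 1, find the cell of Q containing i, remove the entry at that cell from P, and reverse-bump it up through P; the value ejected from row 1 is w(i).

Step i=6: Q has 6 at row 2, column 2; remove 4 from row 2 of P and reverse-bump: 4 enters row 1 and ejects 2. So w(6) = 2. P is now [[1, 4, 5], [3], [6]].
Step i=5: Q has 5 at row 1, column 3; remove that cell from P, ejecting 5. So w(5) = 5. P is now [[1, 4], [3], [6]].
Step i=4: Q has 4 at row 3, column 1; remove 6 from row 3 of P and reverse-bump: 6 enters row 2 and ejects 3; 3 enters row 1 and ejects 1. So w(4) = 1. P is now [[3, 4], [6]].
Step i=3: Q has 3 at row 2, column 1; remove 6 from row 2 of P and reverse-bump: 6 enters row 1 and ejects 4. So w(3) = 4. P is now [[3, 6]].
Step i=2: Q has 2 at row 1, column 2; remove that cell from P, ejecting 6. So w(2) = 6. P is now [[3]].
Step i=1: Q has 1 at row 1, column 1; remove that cell from P, ejecting 3. So w(1) = 3. P is now [].

So w = 3 6 4 1 5 2.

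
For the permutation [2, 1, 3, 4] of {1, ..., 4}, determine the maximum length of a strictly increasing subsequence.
3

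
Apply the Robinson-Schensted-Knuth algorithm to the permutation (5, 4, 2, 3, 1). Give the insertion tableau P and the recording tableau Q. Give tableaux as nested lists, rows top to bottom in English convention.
Insert each entry of the permutation into P by Schensted row insertion, recording in Q the position of each new cell.

Insert 5: appended to row 1. P = [[5]].
Insert 4: 4 bumps 5 from row 1; 5 starts row 2. P = [[4], [5]].
Insert 2: 2 bumps 4 from row 1; 4 bumps 5 from row 2; 5 starts row 3. P = [[2], [4], [5]].
Insert 3: appended to row 1. P = [[2, 3], [4], [5]].
Insert 1: 1 bumps 2 from row 1; 2 bumps 4 from row 2; 4 bumps 5 from row 3; 5 starts row 4. P = [[1, 3], [2], [4], [5]].

So P = [[1, 3], [2], [4], [5]], Q = [[1, 4], [2], [3], [5]].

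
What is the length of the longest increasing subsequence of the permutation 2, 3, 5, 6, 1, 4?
4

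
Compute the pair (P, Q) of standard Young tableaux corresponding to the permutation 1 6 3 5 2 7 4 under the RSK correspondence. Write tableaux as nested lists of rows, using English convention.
P = [[1, 2, 4, 7], [3, 5], [6]], Q = [[1, 2, 4, 6], [3, 7], [5]]

Insert each entry of the permutation into P by Schensted row insertion, recording in Q the position of each new cell.

Insert 1: appended to row 1. P = [[1]].
Insert 6: appended to row 1. P = [[1, 6]].
Insert 3: 3 bumps 6 from row 1; 6 starts row 2. P = [[1, 3], [6]].
Insert 5: appended to row 1. P = [[1, 3, 5], [6]].
Insert 2: 2 bumps 3 from row 1; 3 bumps 6 from row 2; 6 starts row 3. P = [[1, 2, 5], [3], [6]].
Insert 7: appended to row 1. P = [[1, 2, 5, 7], [3], [6]].
Insert 4: 4 bumps 5 from row 1; 5 appends to row 2. P = [[1, 2, 4, 7], [3, 5], [6]].

So P = [[1, 2, 4, 7], [3, 5], [6]], Q = [[1, 2, 4, 6], [3, 7], [5]].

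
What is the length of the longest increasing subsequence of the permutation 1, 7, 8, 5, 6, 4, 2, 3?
3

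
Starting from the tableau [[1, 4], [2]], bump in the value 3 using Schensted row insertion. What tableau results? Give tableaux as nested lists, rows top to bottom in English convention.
In row 1, 3 replaces 4 (the leftmost entry greater than 3); 4 is bumped to row 2. 4 is appended to row 2. The new tableau is [[1, 3], [2, 4]].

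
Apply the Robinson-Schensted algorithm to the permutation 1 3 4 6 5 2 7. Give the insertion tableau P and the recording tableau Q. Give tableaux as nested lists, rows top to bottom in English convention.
P = [[1, 2, 4, 5, 7], [3], [6]], Q = [[1, 2, 3, 4, 7], [5], [6]]

Insert each entry of the permutation into P by Schensted row insertion, recording in Q the position of each new cell.

Insert 1: appended to row 1. P = [[1]].
Insert 3: appended to row 1. P = [[1, 3]].
Insert 4: appended to row 1. P = [[1, 3, 4]].
Insert 6: appended to row 1. P = [[1, 3, 4, 6]].
Insert 5: 5 bumps 6 from row 1; 6 starts row 2. P = [[1, 3, 4, 5], [6]].
Insert 2: 2 bumps 3 from row 1; 3 bumps 6 from row 2; 6 starts row 3. P = [[1, 2, 4, 5], [3], [6]].
Insert 7: appended to row 1. P = [[1, 2, 4, 5, 7], [3], [6]].

So P = [[1, 2, 4, 5, 7], [3], [6]], Q = [[1, 2, 3, 4, 7], [5], [6]].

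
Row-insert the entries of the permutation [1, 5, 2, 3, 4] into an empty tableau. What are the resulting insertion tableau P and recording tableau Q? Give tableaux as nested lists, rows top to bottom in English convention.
Insert each entry of the permutation into P by Schensted row insertion, recording in Q the position of each new cell.

After inserting 1: P = [[1]].
After inserting 5: P = [[1, 5]].
After inserting 2: P = [[1, 2], [5]].
After inserting 3: P = [[1, 2, 3], [5]].
After inserting 4: P = [[1, 2, 3, 4], [5]].

So P = [[1, 2, 3, 4], [5]], Q = [[1, 2, 4, 5], [3]].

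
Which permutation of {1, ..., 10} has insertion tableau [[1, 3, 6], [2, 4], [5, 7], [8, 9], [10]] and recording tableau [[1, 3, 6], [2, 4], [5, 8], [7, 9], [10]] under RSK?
Reverse the RSK construction: for i from n down to 1, find the cell of Q containing i, remove the entry at that cell from P, and reverse-bump it up through P; the value ejected from row 1 is w(i).

Step i=10: Q has 10 at row 5, column 1; remove 10 from row 5 of P and reverse-bump: 10 enters row 4 and ejects 9; 9 enters row 3 and ejects 7; 7 enters row 2 and ejects 4; 4 enters row 1 and ejects 3. So w(10) = 3. P is now [[1, 4, 6], [2, 7], [5, 9], [8, 10]].
Step i=9: Q has 9 at row 4, column 2; remove 10 from row 4 of P and reverse-bump: 10 enters row 3 and ejects 9; 9 enters row 2 and ejects 7; 7 enters row 1 and ejects 6. So w(9) = 6. P is now [[1, 4, 7], [2, 9], [5, 10], [8]].
Step i=8: Q has 8 at row 3, column 2; remove 10 from row 3 of P and reverse-bump: 10 enters row 2 and ejects 9; 9 enters row 1 and ejects 7. So w(8) = 7. P is now [[1, 4, 9], [2, 10], [5], [8]].
Step i=7: Q has 7 at row 4, column 1; remove 8 from row 4 of P and reverse-bump: 8 enters row 3 and ejects 5; 5 enters row 2 and ejects 2; 2 enters row 1 and ejects 1. So w(7) = 1. P is now [[2, 4, 9], [5, 10], [8]].
Step i=6: Q has 6 at row 1, column 3; remove that cell from P, ejecting 9. So w(6) = 9. P is now [[2, 4], [5, 10], [8]].
Step i=5: Q has 5 at row 3, column 1; remove 8 from row 3 of P and reverse-bump: 8 enters row 2 and ejects 5; 5 enters row 1 and ejects 4. So w(5) = 4. P is now [[2, 5], [8, 10]].
Step i=4: Q has 4 at row 2, column 2; remove 10 from row 2 of P and reverse-bump: 10 enters row 1 and ejects 5. So w(4) = 5. P is now [[2, 10], [8]].
Step i=3: Q has 3 at row 1, column 2; remove that cell from P, ejecting 10. So w(3) = 10. P is now [[2], [8]].
Step i=2: Q has 2 at row 2, column 1; remove 8 from row 2 of P and reverse-bump: 8 enters row 1 and ejects 2. So w(2) = 2. P is now [[8]].
Step i=1: Q has 1 at row 1, column 1; remove that cell from P, ejecting 8. So w(1) = 8. P is now [].

So w = 8 2 10 5 4 9 1 7 6 3.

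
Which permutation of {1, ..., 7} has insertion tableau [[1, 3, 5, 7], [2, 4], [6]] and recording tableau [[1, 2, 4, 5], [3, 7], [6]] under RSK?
2 6 4 5 7 1 3

Reverse the RSK construction: for i from n down to 1, find the cell of Q containing i, remove the entry at that cell from P, and reverse-bump it up through P; the value ejected from row 1 is w(i).

Step i=7: Q has 7 at row 2, column 2; remove 4 from row 2 of P and reverse-bump: 4 enters row 1 and ejects 3. So w(7) = 3. P is now [[1, 4, 5, 7], [2], [6]].
Step i=6: Q has 6 at row 3, column 1; remove 6 from row 3 of P and reverse-bump: 6 enters row 2 and ejects 2; 2 enters row 1 and ejects 1. So w(6) = 1. P is now [[2, 4, 5, 7], [6]].
Step i=5: Q has 5 at row 1, column 4; remove that cell from P, ejecting 7. So w(5) = 7. P is now [[2, 4, 5], [6]].
Step i=4: Q has 4 at row 1, column 3; remove that cell from P, ejecting 5. So w(4) = 5. P is now [[2, 4], [6]].
Step i=3: Q has 3 at row 2, column 1; remove 6 from row 2 of P and reverse-bump: 6 enters row 1 and ejects 4. So w(3) = 4. P is now [[2, 6]].
Step i=2: Q has 2 at row 1, column 2; remove that cell from P, ejecting 6. So w(2) = 6. P is now [[2]].
Step i=1: Q has 1 at row 1, column 1; remove that cell from P, ejecting 2. So w(1) = 2. P is now [].

So w = 2 6 4 5 7 1 3.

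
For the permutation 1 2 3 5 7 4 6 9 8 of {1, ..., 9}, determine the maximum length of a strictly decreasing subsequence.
2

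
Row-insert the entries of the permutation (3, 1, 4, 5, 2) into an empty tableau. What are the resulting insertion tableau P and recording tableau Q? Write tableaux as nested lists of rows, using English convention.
Insert each entry of the permutation into P by Schensted row insertion, recording in Q the position of each new cell.

Insert 3: appended to row 1. P = [[3]].
Insert 1: 1 bumps 3 from row 1; 3 starts row 2. P = [[1], [3]].
Insert 4: appended to row 1. P = [[1, 4], [3]].
Insert 5: appended to row 1. P = [[1, 4, 5], [3]].
Insert 2: 2 bumps 4 from row 1; 4 appends to row 2. P = [[1, 2, 5], [3, 4]].

So P = [[1, 2, 5], [3, 4]], Q = [[1, 3, 4], [2, 5]].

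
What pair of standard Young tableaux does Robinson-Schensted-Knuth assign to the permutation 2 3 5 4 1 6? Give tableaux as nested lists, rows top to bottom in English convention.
P = [[1, 3, 4, 6], [2], [5]], Q = [[1, 2, 3, 6], [4], [5]]

Insert each entry of the permutation into P by Schensted row insertion, recording in Q the position of each new cell.

After inserting 2: P = [[2]].
After inserting 3: P = [[2, 3]].
After inserting 5: P = [[2, 3, 5]].
After inserting 4: P = [[2, 3, 4], [5]].
After inserting 1: P = [[1, 3, 4], [2], [5]].
After inserting 6: P = [[1, 3, 4, 6], [2], [5]].

So P = [[1, 3, 4, 6], [2], [5]], Q = [[1, 2, 3, 6], [4], [5]].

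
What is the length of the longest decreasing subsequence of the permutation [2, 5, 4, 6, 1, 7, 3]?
3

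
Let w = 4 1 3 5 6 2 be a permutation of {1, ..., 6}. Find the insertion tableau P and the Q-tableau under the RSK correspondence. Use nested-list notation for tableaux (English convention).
P = [[1, 2, 5, 6], [3], [4]], Q = [[1, 3, 4, 5], [2], [6]]

Insert each entry of the permutation into P by Schensted row insertion, recording in Q the position of each new cell.

Insert 4: appended to row 1. P = [[4]].
Insert 1: 1 bumps 4 from row 1; 4 starts row 2. P = [[1], [4]].
Insert 3: appended to row 1. P = [[1, 3], [4]].
Insert 5: appended to row 1. P = [[1, 3, 5], [4]].
Insert 6: appended to row 1. P = [[1, 3, 5, 6], [4]].
Insert 2: 2 bumps 3 from row 1; 3 bumps 4 from row 2; 4 starts row 3. P = [[1, 2, 5, 6], [3], [4]].

So P = [[1, 2, 5, 6], [3], [4]], Q = [[1, 3, 4, 5], [2], [6]].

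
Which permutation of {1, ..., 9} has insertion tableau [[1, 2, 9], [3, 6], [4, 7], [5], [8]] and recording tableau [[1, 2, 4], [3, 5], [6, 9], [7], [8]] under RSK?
5 8 4 9 7 6 3 1 2

Reverse RSK: for i = n, n-1, ..., 1, locate i in Q, remove the corresponding corner cell from P, and reverse-bump its entry up through P; the value ejected from row 1 is w(i).

So w = 5 8 4 9 7 6 3 1 2.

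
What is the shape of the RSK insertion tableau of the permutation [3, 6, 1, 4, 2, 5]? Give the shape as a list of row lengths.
[3, 2, 1]

Row-insert each entry into an empty tableau.

After inserting 3: P = [[3]].
After inserting 6: P = [[3, 6]].
After inserting 1: P = [[1, 6], [3]].
After inserting 4: P = [[1, 4], [3, 6]].
After inserting 2: P = [[1, 2], [3, 4], [6]].
After inserting 5: P = [[1, 2, 5], [3, 4], [6]].

The final insertion tableau P = [[1, 2, 5], [3, 4], [6]] has shape [3, 2, 1].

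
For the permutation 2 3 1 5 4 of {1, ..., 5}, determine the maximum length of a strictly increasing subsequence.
3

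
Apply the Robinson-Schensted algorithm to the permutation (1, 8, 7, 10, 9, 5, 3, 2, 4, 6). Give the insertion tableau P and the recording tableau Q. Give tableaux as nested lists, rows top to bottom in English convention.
P = [[1, 2, 4, 6], [3, 9], [5, 10], [7], [8]], Q = [[1, 2, 4, 10], [3, 5], [6, 9], [7], [8]]

Insert each entry of the permutation into P by Schensted row insertion, recording in Q the position of each new cell.

Insert 1: appended to row 1. P = [[1]].
Insert 8: appended to row 1. P = [[1, 8]].
Insert 7: 7 bumps 8 from row 1; 8 starts row 2. P = [[1, 7], [8]].
Insert 10: appended to row 1. P = [[1, 7, 10], [8]].
Insert 9: 9 bumps 10 from row 1; 10 appends to row 2. P = [[1, 7, 9], [8, 10]].
Insert 5: 5 bumps 7 from row 1; 7 bumps 8 from row 2; 8 starts row 3. P = [[1, 5, 9], [7, 10], [8]].
Insert 3: 3 bumps 5 from row 1; 5 bumps 7 from row 2; 7 bumps 8 from row 3; 8 starts row 4. P = [[1, 3, 9], [5, 10], [7], [8]].
Insert 2: 2 bumps 3 from row 1; 3 bumps 5 from row 2; 5 bumps 7 from row 3; 7 bumps 8 from row 4; 8 starts row 5. P = [[1, 2, 9], [3, 10], [5], [7], [8]].
Insert 4: 4 bumps 9 from row 1; 9 bumps 10 from row 2; 10 appends to row 3. P = [[1, 2, 4], [3, 9], [5, 10], [7], [8]].
Insert 6: appended to row 1. P = [[1, 2, 4, 6], [3, 9], [5, 10], [7], [8]].

So P = [[1, 2, 4, 6], [3, 9], [5, 10], [7], [8]], Q = [[1, 2, 4, 10], [3, 5], [6, 9], [7], [8]].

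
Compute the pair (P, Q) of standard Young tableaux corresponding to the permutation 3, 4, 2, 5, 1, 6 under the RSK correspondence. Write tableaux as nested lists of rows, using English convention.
Insert each entry of the permutation into P by Schensted row insertion, recording in Q the position of each new cell.

Insert 3: appended to row 1. P = [[3]], Q = [[1]].
Insert 4: appended to row 1. P = [[3, 4]], Q = [[1, 2]].
Insert 2: 2 bumps 3 from row 1; 3 starts row 2. P = [[2, 4], [3]], Q = [[1, 2], [3]].
Insert 5: appended to row 1. P = [[2, 4, 5], [3]], Q = [[1, 2, 4], [3]].
Insert 1: 1 bumps 2 from row 1; 2 bumps 3 from row 2; 3 starts row 3. P = [[1, 4, 5], [2], [3]], Q = [[1, 2, 4], [3], [5]].
Insert 6: appended to row 1. P = [[1, 4, 5, 6], [2], [3]], Q = [[1, 2, 4, 6], [3], [5]].

So P = [[1, 4, 5, 6], [2], [3]], Q = [[1, 2, 4, 6], [3], [5]].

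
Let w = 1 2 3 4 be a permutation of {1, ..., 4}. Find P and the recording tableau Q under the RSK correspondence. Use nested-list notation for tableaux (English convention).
P = [[1, 2, 3, 4]], Q = [[1, 2, 3, 4]]

Insert each entry of the permutation into P by Schensted row insertion, recording in Q the position of each new cell.

Insert 1: appended to row 1. P = [[1]], Q = [[1]].
Insert 2: appended to row 1. P = [[1, 2]], Q = [[1, 2]].
Insert 3: appended to row 1. P = [[1, 2, 3]], Q = [[1, 2, 3]].
Insert 4: appended to row 1. P = [[1, 2, 3, 4]], Q = [[1, 2, 3, 4]].

So P = [[1, 2, 3, 4]], Q = [[1, 2, 3, 4]].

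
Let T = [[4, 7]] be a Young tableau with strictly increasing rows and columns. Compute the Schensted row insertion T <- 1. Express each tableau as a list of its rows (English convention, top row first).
In row 1, 1 replaces 4 (the leftmost entry greater than 1); 4 is bumped to row 2. 4 starts a new row 2. The new tableau is [[1, 7], [4]].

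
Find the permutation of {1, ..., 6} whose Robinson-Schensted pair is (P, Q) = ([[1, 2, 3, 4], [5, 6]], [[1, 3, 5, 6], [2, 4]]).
Reverse RSK: for i = n, n-1, ..., 1, locate i in Q, remove the corresponding corner cell from P, and reverse-bump its entry up through P; the value ejected from row 1 is w(i).

So w = 5 1 6 2 3 4.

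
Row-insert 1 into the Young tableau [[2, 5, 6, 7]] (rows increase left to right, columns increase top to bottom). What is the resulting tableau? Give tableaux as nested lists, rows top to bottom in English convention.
[[1, 5, 6, 7], [2]]

In row 1, 1 replaces 2 (the leftmost entry greater than 1); 2 is bumped to row 2. 2 starts a new row 2. The new tableau is [[1, 5, 6, 7], [2]].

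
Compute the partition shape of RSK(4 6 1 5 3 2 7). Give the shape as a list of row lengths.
Row-insert each entry into an empty tableau.

After inserting 4: P = [[4]].
After inserting 6: P = [[4, 6]].
After inserting 1: P = [[1, 6], [4]].
After inserting 5: P = [[1, 5], [4, 6]].
After inserting 3: P = [[1, 3], [4, 5], [6]].
After inserting 2: P = [[1, 2], [3, 5], [4], [6]].
After inserting 7: P = [[1, 2, 7], [3, 5], [4], [6]].

The final insertion tableau P = [[1, 2, 7], [3, 5], [4], [6]] has shape [3, 2, 1, 1].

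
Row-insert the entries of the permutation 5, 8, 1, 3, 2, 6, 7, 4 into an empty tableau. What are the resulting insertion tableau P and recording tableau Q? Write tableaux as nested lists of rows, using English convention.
Insert each entry of the permutation into P by Schensted row insertion, recording in Q the position of each new cell.

After inserting 5: P = [[5]].
After inserting 8: P = [[5, 8]].
After inserting 1: P = [[1, 8], [5]].
After inserting 3: P = [[1, 3], [5, 8]].
After inserting 2: P = [[1, 2], [3, 8], [5]].
After inserting 6: P = [[1, 2, 6], [3, 8], [5]].
After inserting 7: P = [[1, 2, 6, 7], [3, 8], [5]].
After inserting 4: P = [[1, 2, 4, 7], [3, 6], [5, 8]].

So P = [[1, 2, 4, 7], [3, 6], [5, 8]], Q = [[1, 2, 6, 7], [3, 4], [5, 8]].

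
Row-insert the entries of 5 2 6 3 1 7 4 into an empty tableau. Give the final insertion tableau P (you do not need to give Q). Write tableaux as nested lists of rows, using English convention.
P = [[1, 3, 4], [2, 6, 7], [5]]

Insert 5: appended to row 1. P = [[5]].
Insert 2: 2 bumps 5 from row 1; 5 starts row 2. P = [[2], [5]].
Insert 6: appended to row 1. P = [[2, 6], [5]].
Insert 3: 3 bumps 6 from row 1; 6 appends to row 2. P = [[2, 3], [5, 6]].
Insert 1: 1 bumps 2 from row 1; 2 bumps 5 from row 2; 5 starts row 3. P = [[1, 3], [2, 6], [5]].
Insert 7: appended to row 1. P = [[1, 3, 7], [2, 6], [5]].
Insert 4: 4 bumps 7 from row 1; 7 appends to row 2. P = [[1, 3, 4], [2, 6, 7], [5]].

So P = [[1, 3, 4], [2, 6, 7], [5]].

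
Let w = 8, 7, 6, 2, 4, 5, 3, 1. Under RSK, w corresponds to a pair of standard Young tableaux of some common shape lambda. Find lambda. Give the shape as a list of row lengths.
Row-insert each entry into an empty tableau.

After inserting 8: P = [[8]].
After inserting 7: P = [[7], [8]].
After inserting 6: P = [[6], [7], [8]].
After inserting 2: P = [[2], [6], [7], [8]].
After inserting 4: P = [[2, 4], [6], [7], [8]].
After inserting 5: P = [[2, 4, 5], [6], [7], [8]].
After inserting 3: P = [[2, 3, 5], [4], [6], [7], [8]].
After inserting 1: P = [[1, 3, 5], [2], [4], [6], [7], [8]].

The final insertion tableau P = [[1, 3, 5], [2], [4], [6], [7], [8]] has shape [3, 1, 1, 1, 1, 1].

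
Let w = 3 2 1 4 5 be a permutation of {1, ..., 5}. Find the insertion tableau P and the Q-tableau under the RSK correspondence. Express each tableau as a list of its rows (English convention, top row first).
P = [[1, 4, 5], [2], [3]], Q = [[1, 4, 5], [2], [3]]

Insert each entry of the permutation into P by Schensted row insertion, recording in Q the position of each new cell.

Insert 3: appended to row 1. P = [[3]], Q = [[1]].
Insert 2: 2 bumps 3 from row 1; 3 starts row 2. P = [[2], [3]], Q = [[1], [2]].
Insert 1: 1 bumps 2 from row 1; 2 bumps 3 from row 2; 3 starts row 3. P = [[1], [2], [3]], Q = [[1], [2], [3]].
Insert 4: appended to row 1. P = [[1, 4], [2], [3]], Q = [[1, 4], [2], [3]].
Insert 5: appended to row 1. P = [[1, 4, 5], [2], [3]], Q = [[1, 4, 5], [2], [3]].

So P = [[1, 4, 5], [2], [3]], Q = [[1, 4, 5], [2], [3]].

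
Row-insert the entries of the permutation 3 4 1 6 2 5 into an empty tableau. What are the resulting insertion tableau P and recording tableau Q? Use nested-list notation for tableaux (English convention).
P = [[1, 2, 5], [3, 4, 6]], Q = [[1, 2, 4], [3, 5, 6]]

Insert each entry of the permutation into P by Schensted row insertion, recording in Q the position of each new cell.

Insert 3: appended to row 1. P = [[3]].
Insert 4: appended to row 1. P = [[3, 4]].
Insert 1: 1 bumps 3 from row 1; 3 starts row 2. P = [[1, 4], [3]].
Insert 6: appended to row 1. P = [[1, 4, 6], [3]].
Insert 2: 2 bumps 4 from row 1; 4 appends to row 2. P = [[1, 2, 6], [3, 4]].
Insert 5: 5 bumps 6 from row 1; 6 appends to row 2. P = [[1, 2, 5], [3, 4, 6]].

So P = [[1, 2, 5], [3, 4, 6]], Q = [[1, 2, 4], [3, 5, 6]].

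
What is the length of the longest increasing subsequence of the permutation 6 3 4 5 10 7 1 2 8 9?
6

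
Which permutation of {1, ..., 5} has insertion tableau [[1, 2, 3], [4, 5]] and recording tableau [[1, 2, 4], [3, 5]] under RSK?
Reverse the RSK construction: for i from n down to 1, find the cell of Q containing i, remove the entry at that cell from P, and reverse-bump it up through P; the value ejected from row 1 is w(i).

Step i=5: Q has 5 at row 2, column 2; remove 5 from row 2 of P and reverse-bump: 5 enters row 1 and ejects 3. So w(5) = 3. P is now [[1, 2, 5], [4]].
Step i=4: Q has 4 at row 1, column 3; remove that cell from P, ejecting 5. So w(4) = 5. P is now [[1, 2], [4]].
Step i=3: Q has 3 at row 2, column 1; remove 4 from row 2 of P and reverse-bump: 4 enters row 1 and ejects 2. So w(3) = 2. P is now [[1, 4]].
Step i=2: Q has 2 at row 1, column 2; remove that cell from P, ejecting 4. So w(2) = 4. P is now [[1]].
Step i=1: Q has 1 at row 1, column 1; remove that cell from P, ejecting 1. So w(1) = 1. P is now [].

So w = 1 4 2 5 3.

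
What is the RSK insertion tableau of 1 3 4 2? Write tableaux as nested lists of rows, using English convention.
Insert 1: appended to row 1. P = [[1]].
Insert 3: appended to row 1. P = [[1, 3]].
Insert 4: appended to row 1. P = [[1, 3, 4]].
Insert 2: 2 bumps 3 from row 1; 3 starts row 2. P = [[1, 2, 4], [3]].

So P = [[1, 2, 4], [3]].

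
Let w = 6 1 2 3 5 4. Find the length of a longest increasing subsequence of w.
4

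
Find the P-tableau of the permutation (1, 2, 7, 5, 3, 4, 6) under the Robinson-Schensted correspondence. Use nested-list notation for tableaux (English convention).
Insert 1: appended to row 1. P = [[1]].
Insert 2: appended to row 1. P = [[1, 2]].
Insert 7: appended to row 1. P = [[1, 2, 7]].
Insert 5: 5 bumps 7 from row 1; 7 starts row 2. P = [[1, 2, 5], [7]].
Insert 3: 3 bumps 5 from row 1; 5 bumps 7 from row 2; 7 starts row 3. P = [[1, 2, 3], [5], [7]].
Insert 4: appended to row 1. P = [[1, 2, 3, 4], [5], [7]].
Insert 6: appended to row 1. P = [[1, 2, 3, 4, 6], [5], [7]].

So P = [[1, 2, 3, 4, 6], [5], [7]].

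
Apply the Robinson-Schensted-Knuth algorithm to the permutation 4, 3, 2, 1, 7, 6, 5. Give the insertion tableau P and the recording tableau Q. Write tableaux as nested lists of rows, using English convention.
P = [[1, 5], [2, 6], [3, 7], [4]], Q = [[1, 5], [2, 6], [3, 7], [4]]

Insert each entry of the permutation into P by Schensted row insertion, recording in Q the position of each new cell.

Insert 4: appended to row 1. P = [[4]].
Insert 3: 3 bumps 4 from row 1; 4 starts row 2. P = [[3], [4]].
Insert 2: 2 bumps 3 from row 1; 3 bumps 4 from row 2; 4 starts row 3. P = [[2], [3], [4]].
Insert 1: 1 bumps 2 from row 1; 2 bumps 3 from row 2; 3 bumps 4 from row 3; 4 starts row 4. P = [[1], [2], [3], [4]].
Insert 7: appended to row 1. P = [[1, 7], [2], [3], [4]].
Insert 6: 6 bumps 7 from row 1; 7 appends to row 2. P = [[1, 6], [2, 7], [3], [4]].
Insert 5: 5 bumps 6 from row 1; 6 bumps 7 from row 2; 7 appends to row 3. P = [[1, 5], [2, 6], [3, 7], [4]].

So P = [[1, 5], [2, 6], [3, 7], [4]], Q = [[1, 5], [2, 6], [3, 7], [4]].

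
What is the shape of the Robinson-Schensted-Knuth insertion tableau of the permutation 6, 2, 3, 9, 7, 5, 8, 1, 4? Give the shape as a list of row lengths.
Row-insert each entry into an empty tableau.

After inserting 6: P = [[6]].
After inserting 2: P = [[2], [6]].
After inserting 3: P = [[2, 3], [6]].
After inserting 9: P = [[2, 3, 9], [6]].
After inserting 7: P = [[2, 3, 7], [6, 9]].
After inserting 5: P = [[2, 3, 5], [6, 7], [9]].
After inserting 8: P = [[2, 3, 5, 8], [6, 7], [9]].
After inserting 1: P = [[1, 3, 5, 8], [2, 7], [6], [9]].
After inserting 4: P = [[1, 3, 4, 8], [2, 5], [6, 7], [9]].

The final insertion tableau P = [[1, 3, 4, 8], [2, 5], [6, 7], [9]] has shape [4, 2, 2, 1].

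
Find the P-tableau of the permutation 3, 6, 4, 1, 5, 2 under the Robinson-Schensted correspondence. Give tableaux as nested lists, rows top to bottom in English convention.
Insert 3: appended to row 1. P = [[3]].
Insert 6: appended to row 1. P = [[3, 6]].
Insert 4: 4 bumps 6 from row 1; 6 starts row 2. P = [[3, 4], [6]].
Insert 1: 1 bumps 3 from row 1; 3 bumps 6 from row 2; 6 starts row 3. P = [[1, 4], [3], [6]].
Insert 5: appended to row 1. P = [[1, 4, 5], [3], [6]].
Insert 2: 2 bumps 4 from row 1; 4 appends to row 2. P = [[1, 2, 5], [3, 4], [6]].

So P = [[1, 2, 5], [3, 4], [6]].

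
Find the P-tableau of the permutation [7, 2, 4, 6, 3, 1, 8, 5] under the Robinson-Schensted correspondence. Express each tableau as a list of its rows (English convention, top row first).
Insert 7: appended to row 1. P = [[7]].
Insert 2: 2 bumps 7 from row 1; 7 starts row 2. P = [[2], [7]].
Insert 4: appended to row 1. P = [[2, 4], [7]].
Insert 6: appended to row 1. P = [[2, 4, 6], [7]].
Insert 3: 3 bumps 4 from row 1; 4 bumps 7 from row 2; 7 starts row 3. P = [[2, 3, 6], [4], [7]].
Insert 1: 1 bumps 2 from row 1; 2 bumps 4 from row 2; 4 bumps 7 from row 3; 7 starts row 4. P = [[1, 3, 6], [2], [4], [7]].
Insert 8: appended to row 1. P = [[1, 3, 6, 8], [2], [4], [7]].
Insert 5: 5 bumps 6 from row 1; 6 appends to row 2. P = [[1, 3, 5, 8], [2, 6], [4], [7]].

So P = [[1, 3, 5, 8], [2, 6], [4], [7]].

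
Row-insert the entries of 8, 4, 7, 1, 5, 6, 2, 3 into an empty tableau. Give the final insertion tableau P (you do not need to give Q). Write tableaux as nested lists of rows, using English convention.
P = [[1, 2, 3], [4, 5, 6], [7], [8]]

Insert 8: appended to row 1. P = [[8]].
Insert 4: 4 bumps 8 from row 1; 8 starts row 2. P = [[4], [8]].
Insert 7: appended to row 1. P = [[4, 7], [8]].
Insert 1: 1 bumps 4 from row 1; 4 bumps 8 from row 2; 8 starts row 3. P = [[1, 7], [4], [8]].
Insert 5: 5 bumps 7 from row 1; 7 appends to row 2. P = [[1, 5], [4, 7], [8]].
Insert 6: appended to row 1. P = [[1, 5, 6], [4, 7], [8]].
Insert 2: 2 bumps 5 from row 1; 5 bumps 7 from row 2; 7 bumps 8 from row 3; 8 starts row 4. P = [[1, 2, 6], [4, 5], [7], [8]].
Insert 3: 3 bumps 6 from row 1; 6 appends to row 2. P = [[1, 2, 3], [4, 5, 6], [7], [8]].

So P = [[1, 2, 3], [4, 5, 6], [7], [8]].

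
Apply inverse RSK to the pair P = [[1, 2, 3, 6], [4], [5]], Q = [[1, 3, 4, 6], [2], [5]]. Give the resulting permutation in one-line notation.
5 1 2 4 3 6

Reverse the RSK construction: for i from n down to 1, find the cell of Q containing i, remove the entry at that cell from P, and reverse-bump it up through P; the value ejected from row 1 is w(i).

Step i=6: Q has 6 at row 1, column 4; remove that cell from P, ejecting 6. So w(6) = 6. P is now [[1, 2, 3], [4], [5]].
Step i=5: Q has 5 at row 3, column 1; remove 5 from row 3 of P and reverse-bump: 5 enters row 2 and ejects 4; 4 enters row 1 and ejects 3. So w(5) = 3. P is now [[1, 2, 4], [5]].
Step i=4: Q has 4 at row 1, column 3; remove that cell from P, ejecting 4. So w(4) = 4. P is now [[1, 2], [5]].
Step i=3: Q has 3 at row 1, column 2; remove that cell from P, ejecting 2. So w(3) = 2. P is now [[1], [5]].
Step i=2: Q has 2 at row 2, column 1; remove 5 from row 2 of P and reverse-bump: 5 enters row 1 and ejects 1. So w(2) = 1. P is now [[5]].
Step i=1: Q has 1 at row 1, column 1; remove that cell from P, ejecting 5. So w(1) = 5. P is now [].

So w = 5 1 2 4 3 6.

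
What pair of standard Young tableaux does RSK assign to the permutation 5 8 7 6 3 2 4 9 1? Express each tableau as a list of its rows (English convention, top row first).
Insert each entry of the permutation into P by Schensted row insertion, recording in Q the position of each new cell.

After inserting 5: P = [[5]].
After inserting 8: P = [[5, 8]].
After inserting 7: P = [[5, 7], [8]].
After inserting 6: P = [[5, 6], [7], [8]].
After inserting 3: P = [[3, 6], [5], [7], [8]].
After inserting 2: P = [[2, 6], [3], [5], [7], [8]].
After inserting 4: P = [[2, 4], [3, 6], [5], [7], [8]].
After inserting 9: P = [[2, 4, 9], [3, 6], [5], [7], [8]].
After inserting 1: P = [[1, 4, 9], [2, 6], [3], [5], [7], [8]].

So P = [[1, 4, 9], [2, 6], [3], [5], [7], [8]], Q = [[1, 2, 8], [3, 7], [4], [5], [6], [9]].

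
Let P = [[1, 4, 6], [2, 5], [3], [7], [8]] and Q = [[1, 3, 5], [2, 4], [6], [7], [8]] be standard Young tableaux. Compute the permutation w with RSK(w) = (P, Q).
3 2 8 5 7 6 4 1

Reverse the RSK construction: for i from n down to 1, find the cell of Q containing i, remove the entry at that cell from P, and reverse-bump it up through P; the value ejected from row 1 is w(i).

Step i=8: Q has 8 at row 5, column 1; remove 8 from row 5 of P and reverse-bump: 8 enters row 4 and ejects 7; 7 enters row 3 and ejects 3; 3 enters row 2 and ejects 2; 2 enters row 1 and ejects 1. So w(8) = 1. P is now [[2, 4, 6], [3, 5], [7], [8]].
Step i=7: Q has 7 at row 4, column 1; remove 8 from row 4 of P and reverse-bump: 8 enters row 3 and ejects 7; 7 enters row 2 and ejects 5; 5 enters row 1 and ejects 4. So w(7) = 4. P is now [[2, 5, 6], [3, 7], [8]].
Step i=6: Q has 6 at row 3, column 1; remove 8 from row 3 of P and reverse-bump: 8 enters row 2 and ejects 7; 7 enters row 1 and ejects 6. So w(6) = 6. P is now [[2, 5, 7], [3, 8]].
Step i=5: Q has 5 at row 1, column 3; remove that cell from P, ejecting 7. So w(5) = 7. P is now [[2, 5], [3, 8]].
Step i=4: Q has 4 at row 2, column 2; remove 8 from row 2 of P and reverse-bump: 8 enters row 1 and ejects 5. So w(4) = 5. P is now [[2, 8], [3]].
Step i=3: Q has 3 at row 1, column 2; remove that cell from P, ejecting 8. So w(3) = 8. P is now [[2], [3]].
Step i=2: Q has 2 at row 2, column 1; remove 3 from row 2 of P and reverse-bump: 3 enters row 1 and ejects 2. So w(2) = 2. P is now [[3]].
Step i=1: Q has 1 at row 1, column 1; remove that cell from P, ejecting 3. So w(1) = 3. P is now [].

So w = 3 2 8 5 7 6 4 1.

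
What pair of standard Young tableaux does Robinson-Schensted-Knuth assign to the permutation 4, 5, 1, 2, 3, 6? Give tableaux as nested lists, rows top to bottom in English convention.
P = [[1, 2, 3, 6], [4, 5]], Q = [[1, 2, 5, 6], [3, 4]]

Insert each entry of the permutation into P by Schensted row insertion, recording in Q the position of each new cell.

Insert 4: appended to row 1. P = [[4]], Q = [[1]].
Insert 5: appended to row 1. P = [[4, 5]], Q = [[1, 2]].
Insert 1: 1 bumps 4 from row 1; 4 starts row 2. P = [[1, 5], [4]], Q = [[1, 2], [3]].
Insert 2: 2 bumps 5 from row 1; 5 appends to row 2. P = [[1, 2], [4, 5]], Q = [[1, 2], [3, 4]].
Insert 3: appended to row 1. P = [[1, 2, 3], [4, 5]], Q = [[1, 2, 5], [3, 4]].
Insert 6: appended to row 1. P = [[1, 2, 3, 6], [4, 5]], Q = [[1, 2, 5, 6], [3, 4]].

So P = [[1, 2, 3, 6], [4, 5]], Q = [[1, 2, 5, 6], [3, 4]].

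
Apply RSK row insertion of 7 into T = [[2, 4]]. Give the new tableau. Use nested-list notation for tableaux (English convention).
7 is larger than every entry of row 1, so it is appended to row 1. The new tableau is [[2, 4, 7]].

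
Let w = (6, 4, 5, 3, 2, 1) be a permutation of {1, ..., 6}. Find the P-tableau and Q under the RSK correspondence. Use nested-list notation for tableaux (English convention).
Insert each entry of the permutation into P by Schensted row insertion, recording in Q the position of each new cell.

Insert 6: appended to row 1. P = [[6]].
Insert 4: 4 bumps 6 from row 1; 6 starts row 2. P = [[4], [6]].
Insert 5: appended to row 1. P = [[4, 5], [6]].
Insert 3: 3 bumps 4 from row 1; 4 bumps 6 from row 2; 6 starts row 3. P = [[3, 5], [4], [6]].
Insert 2: 2 bumps 3 from row 1; 3 bumps 4 from row 2; 4 bumps 6 from row 3; 6 starts row 4. P = [[2, 5], [3], [4], [6]].
Insert 1: 1 bumps 2 from row 1; 2 bumps 3 from row 2; 3 bumps 4 from row 3; 4 bumps 6 from row 4; 6 starts row 5. P = [[1, 5], [2], [3], [4], [6]].

So P = [[1, 5], [2], [3], [4], [6]], Q = [[1, 3], [2], [4], [5], [6]].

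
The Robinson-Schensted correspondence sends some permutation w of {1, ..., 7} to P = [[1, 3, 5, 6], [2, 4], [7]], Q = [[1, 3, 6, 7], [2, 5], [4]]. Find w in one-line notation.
7 2 4 1 3 5 6

Reverse the RSK construction: for i from n down to 1, find the cell of Q containing i, remove the entry at that cell from P, and reverse-bump it up through P; the value ejected from row 1 is w(i).

Step i=7: Q has 7 at row 1, column 4; remove that cell from P, ejecting 6. So w(7) = 6. P is now [[1, 3, 5], [2, 4], [7]].
Step i=6: Q has 6 at row 1, column 3; remove that cell from P, ejecting 5. So w(6) = 5. P is now [[1, 3], [2, 4], [7]].
Step i=5: Q has 5 at row 2, column 2; remove 4 from row 2 of P and reverse-bump: 4 enters row 1 and ejects 3. So w(5) = 3. P is now [[1, 4], [2], [7]].
Step i=4: Q has 4 at row 3, column 1; remove 7 from row 3 of P and reverse-bump: 7 enters row 2 and ejects 2; 2 enters row 1 and ejects 1. So w(4) = 1. P is now [[2, 4], [7]].
Step i=3: Q has 3 at row 1, column 2; remove that cell from P, ejecting 4. So w(3) = 4. P is now [[2], [7]].
Step i=2: Q has 2 at row 2, column 1; remove 7 from row 2 of P and reverse-bump: 7 enters row 1 and ejects 2. So w(2) = 2. P is now [[7]].
Step i=1: Q has 1 at row 1, column 1; remove that cell from P, ejecting 7. So w(1) = 7. P is now [].

So w = 7 2 4 1 3 5 6.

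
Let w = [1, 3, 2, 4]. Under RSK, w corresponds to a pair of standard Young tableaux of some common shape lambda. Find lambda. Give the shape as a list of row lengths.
[3, 1]

Row-insert each entry into an empty tableau.

After inserting 1: P = [[1]].
After inserting 3: P = [[1, 3]].
After inserting 2: P = [[1, 2], [3]].
After inserting 4: P = [[1, 2, 4], [3]].

The final insertion tableau P = [[1, 2, 4], [3]] has shape [3, 1].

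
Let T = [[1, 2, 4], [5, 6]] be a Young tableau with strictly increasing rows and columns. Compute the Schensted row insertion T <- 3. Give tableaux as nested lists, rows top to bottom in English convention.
[[1, 2, 3], [4, 6], [5]]

In row 1, 3 replaces 4 (the leftmost entry greater than 3); 4 is bumped to row 2. In row 2, 4 replaces 5 (the leftmost entry greater than 4); 5 is bumped to row 3. 5 starts a new row 3. The new tableau is [[1, 2, 3], [4, 6], [5]].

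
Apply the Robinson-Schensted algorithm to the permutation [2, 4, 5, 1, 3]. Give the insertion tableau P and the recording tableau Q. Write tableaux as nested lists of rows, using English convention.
Insert each entry of the permutation into P by Schensted row insertion, recording in Q the position of each new cell.

After inserting 2: P = [[2]].
After inserting 4: P = [[2, 4]].
After inserting 5: P = [[2, 4, 5]].
After inserting 1: P = [[1, 4, 5], [2]].
After inserting 3: P = [[1, 3, 5], [2, 4]].

So P = [[1, 3, 5], [2, 4]], Q = [[1, 2, 3], [4, 5]].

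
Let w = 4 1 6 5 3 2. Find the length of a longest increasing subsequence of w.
2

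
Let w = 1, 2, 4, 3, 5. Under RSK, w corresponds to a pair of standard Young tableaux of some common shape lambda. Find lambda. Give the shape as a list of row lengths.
Row-insert each entry into an empty tableau.

After inserting 1: P = [[1]].
After inserting 2: P = [[1, 2]].
After inserting 4: P = [[1, 2, 4]].
After inserting 3: P = [[1, 2, 3], [4]].
After inserting 5: P = [[1, 2, 3, 5], [4]].

The final insertion tableau P = [[1, 2, 3, 5], [4]] has shape [4, 1].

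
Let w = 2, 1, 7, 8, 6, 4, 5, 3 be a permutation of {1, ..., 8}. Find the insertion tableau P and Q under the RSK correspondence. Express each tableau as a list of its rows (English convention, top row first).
Insert each entry of the permutation into P by Schensted row insertion, recording in Q the position of each new cell.

Insert 2: appended to row 1. P = [[2]].
Insert 1: 1 bumps 2 from row 1; 2 starts row 2. P = [[1], [2]].
Insert 7: appended to row 1. P = [[1, 7], [2]].
Insert 8: appended to row 1. P = [[1, 7, 8], [2]].
Insert 6: 6 bumps 7 from row 1; 7 appends to row 2. P = [[1, 6, 8], [2, 7]].
Insert 4: 4 bumps 6 from row 1; 6 bumps 7 from row 2; 7 starts row 3. P = [[1, 4, 8], [2, 6], [7]].
Insert 5: 5 bumps 8 from row 1; 8 appends to row 2. P = [[1, 4, 5], [2, 6, 8], [7]].
Insert 3: 3 bumps 4 from row 1; 4 bumps 6 from row 2; 6 bumps 7 from row 3; 7 starts row 4. P = [[1, 3, 5], [2, 4, 8], [6], [7]].

So P = [[1, 3, 5], [2, 4, 8], [6], [7]], Q = [[1, 3, 4], [2, 5, 7], [6], [8]].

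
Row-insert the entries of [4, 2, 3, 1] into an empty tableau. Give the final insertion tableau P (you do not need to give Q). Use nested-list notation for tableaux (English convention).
P = [[1, 3], [2], [4]]

Insert 4: appended to row 1. P = [[4]].
Insert 2: 2 bumps 4 from row 1; 4 starts row 2. P = [[2], [4]].
Insert 3: appended to row 1. P = [[2, 3], [4]].
Insert 1: 1 bumps 2 from row 1; 2 bumps 4 from row 2; 4 starts row 3. P = [[1, 3], [2], [4]].

So P = [[1, 3], [2], [4]].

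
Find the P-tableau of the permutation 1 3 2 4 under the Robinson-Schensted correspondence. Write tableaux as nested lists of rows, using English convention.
Insert 1: appended to row 1. P = [[1]].
Insert 3: appended to row 1. P = [[1, 3]].
Insert 2: 2 bumps 3 from row 1; 3 starts row 2. P = [[1, 2], [3]].
Insert 4: appended to row 1. P = [[1, 2, 4], [3]].

So P = [[1, 2, 4], [3]].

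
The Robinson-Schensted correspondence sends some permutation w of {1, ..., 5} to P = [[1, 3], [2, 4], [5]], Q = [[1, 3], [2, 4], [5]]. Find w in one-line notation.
Reverse the RSK construction: for i from n down to 1, find the cell of Q containing i, remove the entry at that cell from P, and reverse-bump it up through P; the value ejected from row 1 is w(i).

Step i=5: Q has 5 at row 3, column 1; remove 5 from row 3 of P and reverse-bump: 5 enters row 2 and ejects 4; 4 enters row 1 and ejects 3. So w(5) = 3. P is now [[1, 4], [2, 5]].
Step i=4: Q has 4 at row 2, column 2; remove 5 from row 2 of P and reverse-bump: 5 enters row 1 and ejects 4. So w(4) = 4. P is now [[1, 5], [2]].
Step i=3: Q has 3 at row 1, column 2; remove that cell from P, ejecting 5. So w(3) = 5. P is now [[1], [2]].
Step i=2: Q has 2 at row 2, column 1; remove 2 from row 2 of P and reverse-bump: 2 enters row 1 and ejects 1. So w(2) = 1. P is now [[2]].
Step i=1: Q has 1 at row 1, column 1; remove that cell from P, ejecting 2. So w(1) = 2. P is now [].

So w = 2 1 5 4 3.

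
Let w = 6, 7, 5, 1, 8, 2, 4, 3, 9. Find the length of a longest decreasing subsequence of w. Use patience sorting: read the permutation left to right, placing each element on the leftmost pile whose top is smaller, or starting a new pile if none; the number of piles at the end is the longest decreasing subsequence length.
6: new pile. tops = [6]
7: onto pile 1 (replacing 6). tops = [7]
5: new pile. tops = [7, 5]
1: new pile. tops = [7, 5, 1]
8: onto pile 1 (replacing 7). tops = [8, 5, 1]
2: onto pile 3 (replacing 1). tops = [8, 5, 2]
4: onto pile 3 (replacing 2). tops = [8, 5, 4]
3: new pile. tops = [8, 5, 4, 3]
9: onto pile 1 (replacing 8). tops = [9, 5, 4, 3]

4 piles, so the longest decreasing subsequence has length 4.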